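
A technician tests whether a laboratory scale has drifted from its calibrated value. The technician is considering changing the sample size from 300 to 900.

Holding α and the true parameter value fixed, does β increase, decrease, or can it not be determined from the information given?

More data shrinks sampling variability; the test statistic under Ha concentrates further from the null value, making rejection more likely.

It decreases.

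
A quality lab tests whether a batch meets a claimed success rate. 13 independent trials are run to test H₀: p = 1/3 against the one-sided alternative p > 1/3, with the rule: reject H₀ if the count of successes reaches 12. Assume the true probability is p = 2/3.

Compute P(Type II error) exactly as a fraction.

510961/531441

A Type II error is failing to reject when Ha holds: with p = 2/3, β = P(S ≤ 11).
Equivalently, β = 1 − P(S ≥ 12) = 510961/531441.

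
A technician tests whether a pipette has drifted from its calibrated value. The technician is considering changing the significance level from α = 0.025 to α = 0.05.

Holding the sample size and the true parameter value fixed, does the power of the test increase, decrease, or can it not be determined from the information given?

It increases.

With a larger α the critical value moves toward the center, so more of the Ha sampling distribution lies in the rejection region.
Since power = 1 − β and β decreases, power increases.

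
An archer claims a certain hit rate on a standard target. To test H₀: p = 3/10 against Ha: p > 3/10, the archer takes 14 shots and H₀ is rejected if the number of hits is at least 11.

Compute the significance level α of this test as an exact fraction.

The Type I error probability is α = P(K ≥ 11) computed under H₀, where K ~ Binomial(14, 3/10).
Adding the binomial terms for j = 11 through 14 with p = 3/10 yields 12323939643/50000000000000.

12323939643/50000000000000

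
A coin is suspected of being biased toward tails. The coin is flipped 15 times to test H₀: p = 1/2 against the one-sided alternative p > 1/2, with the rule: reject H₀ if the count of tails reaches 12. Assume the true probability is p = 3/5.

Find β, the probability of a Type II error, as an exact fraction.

27755679248/30517578125

β = P(fail to reject H₀ | Ha true) = P(K ≤ 11 | p = 3/5), K ~ Binomial(15, 3/5).
Equivalently, β = 1 − P(K ≥ 12) = 27755679248/30517578125.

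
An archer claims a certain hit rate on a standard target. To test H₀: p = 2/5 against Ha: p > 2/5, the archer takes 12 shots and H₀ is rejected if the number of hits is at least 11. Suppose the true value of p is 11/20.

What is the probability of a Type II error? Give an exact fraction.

A Type II error is failing to reject when Ha holds: with p = 11/20, β = P(S ≤ 10).
Equivalently, β = 1 − P(S ≥ 11) = 4062047911197291/4096000000000000.

4062047911197291/4096000000000000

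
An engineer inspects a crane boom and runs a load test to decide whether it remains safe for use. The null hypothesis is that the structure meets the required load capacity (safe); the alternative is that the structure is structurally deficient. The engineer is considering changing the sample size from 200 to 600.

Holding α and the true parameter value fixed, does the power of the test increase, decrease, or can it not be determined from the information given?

It increases.

More data shrinks sampling variability; the test statistic under Ha concentrates further from the null value, making rejection more likely.
Since power = 1 − β and β decreases, power increases.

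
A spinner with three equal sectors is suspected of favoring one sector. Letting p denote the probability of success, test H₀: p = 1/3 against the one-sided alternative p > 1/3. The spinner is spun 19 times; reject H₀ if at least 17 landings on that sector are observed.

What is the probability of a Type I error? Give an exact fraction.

Under H₀, Y ~ Binomial(19, 1/3), and α = P(Y ≥ 17).
P(Y ≥ 17) = Σ_{j=17}^{19} C(19,j)·(1/3)^j·(2/3)^{19-j} = 241/387420489.

241/387420489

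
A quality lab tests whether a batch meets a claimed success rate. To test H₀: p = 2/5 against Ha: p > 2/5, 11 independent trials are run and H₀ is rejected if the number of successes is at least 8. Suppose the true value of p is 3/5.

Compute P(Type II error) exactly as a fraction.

β = P(fail to reject H₀ | Ha true) = P(K ≤ 7 | p = 3/5), K ~ Binomial(11, 3/5).
Equivalently, β = 1 − P(K ≥ 8) = 6872224/9765625.

6872224/9765625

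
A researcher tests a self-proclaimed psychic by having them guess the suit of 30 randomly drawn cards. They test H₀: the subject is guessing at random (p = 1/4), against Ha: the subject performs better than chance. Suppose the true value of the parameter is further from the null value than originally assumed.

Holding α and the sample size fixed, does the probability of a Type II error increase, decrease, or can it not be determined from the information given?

It decreases.

A larger true effect moves the Ha sampling distribution further from the H₀ critical value, making rejection more likely when Ha is true.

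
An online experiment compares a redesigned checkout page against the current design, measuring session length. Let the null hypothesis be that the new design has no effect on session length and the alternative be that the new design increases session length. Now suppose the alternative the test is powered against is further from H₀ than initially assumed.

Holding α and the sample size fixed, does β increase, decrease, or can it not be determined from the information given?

It decreases.

The further the true parameter sits from the null value, the more of the Ha sampling distribution falls in the rejection region.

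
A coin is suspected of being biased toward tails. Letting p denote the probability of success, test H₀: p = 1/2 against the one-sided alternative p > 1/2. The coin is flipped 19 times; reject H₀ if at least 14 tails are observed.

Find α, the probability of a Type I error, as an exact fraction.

Under H₀, X ~ Binomial(19, 1/2), and α = P(X ≥ 14).
P(X ≥ 14) = [C(19,14) + C(19,15) + C(19,16) + C(19,17) + C(19,18) + C(19,19)] / 2^19 = (11628 + 3876 + 969 + 171 + 19 + 1) / 524288 = 16664/524288 = 2083/65536.

2083/65536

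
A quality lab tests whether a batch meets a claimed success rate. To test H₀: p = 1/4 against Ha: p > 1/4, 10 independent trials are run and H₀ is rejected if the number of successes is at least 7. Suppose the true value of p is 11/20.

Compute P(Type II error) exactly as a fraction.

1878942860721/2560000000000

A Type II error is failing to reject when Ha holds: with p = 11/20, β = P(X ≤ 6).
Equivalently, β = 1 − P(X ≥ 7) = 1878942860721/2560000000000.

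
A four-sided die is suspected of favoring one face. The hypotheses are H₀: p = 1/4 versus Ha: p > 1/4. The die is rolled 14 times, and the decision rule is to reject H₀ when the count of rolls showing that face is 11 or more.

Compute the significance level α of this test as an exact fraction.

α = P(reject H₀ | H₀ true) = P(S ≥ 11 | p = 1/4), with S ~ Binomial(14, 1/4).
Adding the binomial terms for j = 11 through 14 with p = 1/4 yields 5345/134217728.

5345/134217728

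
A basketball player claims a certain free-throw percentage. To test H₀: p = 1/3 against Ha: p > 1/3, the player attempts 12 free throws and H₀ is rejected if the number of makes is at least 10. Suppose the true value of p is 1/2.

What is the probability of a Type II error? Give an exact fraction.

β = P(fail to reject H₀ | Ha true) = P(S ≤ 9 | p = 1/2), S ~ Binomial(12, 1/2).
Adding the binomial probabilities P(S=0)+…+P(S=9) at p = 1/2 gives 4017/4096.

4017/4096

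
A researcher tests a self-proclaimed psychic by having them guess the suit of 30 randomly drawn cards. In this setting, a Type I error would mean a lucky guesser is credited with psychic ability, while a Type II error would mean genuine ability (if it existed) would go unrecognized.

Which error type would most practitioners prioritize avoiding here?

Type I error

The Type I consequence (a lucky guesser is credited with psychic ability) is more severe than the Type II consequence (genuine ability (if it existed) would go unrecognized).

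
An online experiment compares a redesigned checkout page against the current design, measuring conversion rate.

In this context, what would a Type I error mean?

A Type I error would mean concluding that the new design increases conversion rate when in fact the new design has no effect on conversion rate.

With the conventional null hypothesis that the new design has no effect on conversion rate:
A Type I error is rejecting H₀ when H₀ is true.
Here that means shipping the new feature to all users when actually the new design has no effect on conversion rate.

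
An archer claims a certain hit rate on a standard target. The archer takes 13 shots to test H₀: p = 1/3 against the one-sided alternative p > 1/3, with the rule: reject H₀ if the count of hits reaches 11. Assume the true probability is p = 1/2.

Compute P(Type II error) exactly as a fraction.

A Type II error is failing to reject when Ha holds: with p = 1/2, β = P(S ≤ 10).
Summing C(13,j)·(1/2)^j·(1/2)^{13-j} for j = 0..10 gives 2025/2048.

2025/2048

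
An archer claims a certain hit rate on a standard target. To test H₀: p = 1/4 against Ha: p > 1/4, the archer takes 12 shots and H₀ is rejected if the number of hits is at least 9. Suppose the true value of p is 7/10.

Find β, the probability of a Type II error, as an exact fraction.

101496845313/200000000000

Under the alternative p = 7/10, S ~ Binomial(12, 7/10); β is the probability the test does not reject, P(S < 9).
Equivalently, β = 1 − P(S ≥ 9) = 101496845313/200000000000.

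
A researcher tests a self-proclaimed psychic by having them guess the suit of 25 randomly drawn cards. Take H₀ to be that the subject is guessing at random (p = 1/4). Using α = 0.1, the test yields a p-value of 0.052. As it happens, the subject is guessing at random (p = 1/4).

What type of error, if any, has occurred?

Since p = 0.052 < α = 0.1, H₀ is rejected.
H₀ is true (actually the subject is guessing at random (p = 1/4)).
Rejecting a true H₀ is a Type I error.

Type I error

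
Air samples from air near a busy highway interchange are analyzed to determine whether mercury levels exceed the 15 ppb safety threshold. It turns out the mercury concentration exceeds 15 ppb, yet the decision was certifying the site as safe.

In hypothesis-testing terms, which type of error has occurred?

Type II error

The null hypothesis here is that the mercury concentration is at or below 15 ppb (safe).
'Certifying the site as safe' corresponds to failing to reject H₀.
H₀ was not rejected but H₀ is false — a Type II error (false negative).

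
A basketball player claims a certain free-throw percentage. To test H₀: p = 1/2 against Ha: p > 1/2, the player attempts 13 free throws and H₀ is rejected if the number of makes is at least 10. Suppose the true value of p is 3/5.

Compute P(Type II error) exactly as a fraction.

β = P(fail to reject H₀ | Ha true) = P(Y ≤ 9 | p = 3/5), Y ~ Binomial(13, 3/5).
Equivalently, β = 1 − P(Y ≥ 10) = 202983472/244140625.

202983472/244140625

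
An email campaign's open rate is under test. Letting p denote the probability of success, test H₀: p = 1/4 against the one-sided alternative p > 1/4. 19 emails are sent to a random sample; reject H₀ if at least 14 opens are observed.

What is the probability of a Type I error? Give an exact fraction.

395915/34359738368

Under H₀, X ~ Binomial(19, 1/4), and α = P(X ≥ 14).
Adding the binomial terms for j = 14 through 19 with p = 1/4 yields 395915/34359738368.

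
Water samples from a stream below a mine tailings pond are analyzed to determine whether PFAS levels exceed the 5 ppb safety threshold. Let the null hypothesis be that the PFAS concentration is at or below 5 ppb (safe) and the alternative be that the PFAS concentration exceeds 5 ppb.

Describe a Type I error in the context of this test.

A Type I error is rejecting H₀ when H₀ is true.
Here that means declaring the site contaminated and ordering remediation when actually the PFAS concentration is at or below 5 ppb (safe).

A Type I error would mean concluding that the PFAS concentration exceeds 5 ppb when in fact the PFAS concentration is at or below 5 ppb (safe).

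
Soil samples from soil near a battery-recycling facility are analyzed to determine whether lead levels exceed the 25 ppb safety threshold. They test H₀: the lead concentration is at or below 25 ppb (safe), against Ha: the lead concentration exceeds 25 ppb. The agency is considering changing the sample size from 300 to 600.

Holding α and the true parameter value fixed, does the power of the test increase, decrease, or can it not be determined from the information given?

Increasing n separates the H₀ and Ha sampling distributions, so under Ha fewer outcomes land in the acceptance region.
Since power = 1 − β and β decreases, power increases.

It increases.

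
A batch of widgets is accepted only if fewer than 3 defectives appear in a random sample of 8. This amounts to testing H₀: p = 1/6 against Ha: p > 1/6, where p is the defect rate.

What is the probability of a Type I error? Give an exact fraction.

α = P(reject H₀ | H₀ true) = P(K ≥ 3 | p = 1/6), K ~ Binomial(8, 1/6).
α = 1 − P(K ≤ 2) = 1 − 484375/559872 = 75497/559872.

75497/559872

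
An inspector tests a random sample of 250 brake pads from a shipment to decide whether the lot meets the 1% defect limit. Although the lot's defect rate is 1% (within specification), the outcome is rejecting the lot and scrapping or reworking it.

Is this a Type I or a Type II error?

The null hypothesis here is that the lot's defect rate is 1% (within specification).
'Rejecting the lot and scrapping or reworking it' corresponds to rejecting H₀.
H₀ was rejected but H₀ is true — a Type I error (false positive).

Type I error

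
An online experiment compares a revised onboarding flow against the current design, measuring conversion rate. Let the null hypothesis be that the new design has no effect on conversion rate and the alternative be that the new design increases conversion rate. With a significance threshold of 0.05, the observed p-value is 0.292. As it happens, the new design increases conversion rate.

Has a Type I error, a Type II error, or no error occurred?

Since p = 0.292 ≥ α = 0.05, H₀ is not rejected.
H₀ is false (actually the new design increases conversion rate).
Failing to reject a false H₀ is a Type II error.

Type II error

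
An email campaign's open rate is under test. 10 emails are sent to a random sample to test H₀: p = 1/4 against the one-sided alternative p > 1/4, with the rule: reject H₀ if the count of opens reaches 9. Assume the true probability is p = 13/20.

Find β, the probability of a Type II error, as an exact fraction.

A Type II error is failing to reject when Ha holds: with p = 13/20, β = P(S ≤ 8).
Summing C(10,j)·(13/20)^j·(7/20)^{10-j} for j = 0..8 gives 9359826552041/10240000000000.

9359826552041/10240000000000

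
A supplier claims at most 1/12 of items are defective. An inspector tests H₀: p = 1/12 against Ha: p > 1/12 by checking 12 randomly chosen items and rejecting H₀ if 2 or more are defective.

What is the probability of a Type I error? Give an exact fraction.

The significance level is the probability, assuming p = 1/12, of seeing 2 or more defectives in 12 draws.
Computing the lower-tail complement: 1 − 6562168424053/8916100448256 = 2353932024203/8916100448256.

2353932024203/8916100448256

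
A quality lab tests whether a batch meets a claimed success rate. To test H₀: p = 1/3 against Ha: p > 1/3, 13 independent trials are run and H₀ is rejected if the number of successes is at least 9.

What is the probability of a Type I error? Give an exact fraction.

The Type I error probability is α = P(K ≥ 9) computed under H₀, where K ~ Binomial(13, 1/3).
Summing C(13,j)(1/3)^j(2/3)^{13−j} for j = 9,…,13 gives 521/59049.

521/59049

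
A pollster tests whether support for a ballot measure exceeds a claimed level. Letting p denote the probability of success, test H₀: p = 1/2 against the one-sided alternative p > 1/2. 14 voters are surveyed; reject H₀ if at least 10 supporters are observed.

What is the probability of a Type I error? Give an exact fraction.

α = P(reject H₀ | H₀ true) = P(X ≥ 10 | p = 1/2), with X ~ Binomial(14, 1/2).
Summing the upper tail: (1001 + 364 + 91 + 14 + 1) / 2^14 = 1471/16384.

1471/16384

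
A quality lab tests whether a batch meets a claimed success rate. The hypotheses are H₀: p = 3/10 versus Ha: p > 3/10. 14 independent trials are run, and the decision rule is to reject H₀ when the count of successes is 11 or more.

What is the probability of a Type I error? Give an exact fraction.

The Type I error probability is α = P(X ≥ 11) computed under H₀, where X ~ Binomial(14, 3/10).
Summing C(14,j)(3/10)^j(7/10)^{14−j} for j = 11,…,14 gives 12323939643/50000000000000.

12323939643/50000000000000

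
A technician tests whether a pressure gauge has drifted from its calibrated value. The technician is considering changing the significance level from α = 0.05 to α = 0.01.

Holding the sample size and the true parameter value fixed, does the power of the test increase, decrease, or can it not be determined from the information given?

It decreases.

A smaller α moves the rejection region further into the tail. With the alternative true, more outcomes now fall outside the rejection region, so failing to reject becomes more likely.
Since power = 1 − β and β increases, power decreases.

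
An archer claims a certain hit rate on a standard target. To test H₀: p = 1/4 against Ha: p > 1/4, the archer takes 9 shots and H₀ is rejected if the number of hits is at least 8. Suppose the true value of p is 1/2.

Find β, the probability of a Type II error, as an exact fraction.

251/256

β = P(fail to reject H₀ | Ha true) = P(K ≤ 7 | p = 1/2), K ~ Binomial(9, 1/2).
Equivalently, β = 1 − P(K ≥ 8) = 251/256.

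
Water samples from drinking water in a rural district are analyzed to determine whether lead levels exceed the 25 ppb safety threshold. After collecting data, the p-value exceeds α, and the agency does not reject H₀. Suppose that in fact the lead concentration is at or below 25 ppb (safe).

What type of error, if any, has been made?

Neither — the decision is correct.

The conventional null hypothesis here is that the lead concentration is at or below 25 ppb (safe).
The test retained a true H₀ — the decision matches the true state.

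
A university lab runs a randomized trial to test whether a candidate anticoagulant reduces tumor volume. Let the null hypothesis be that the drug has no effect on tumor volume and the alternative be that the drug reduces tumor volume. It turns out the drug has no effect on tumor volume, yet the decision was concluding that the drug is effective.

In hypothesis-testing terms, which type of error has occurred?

'Concluding that the drug is effective' corresponds to rejecting H₀.
H₀ was rejected but H₀ is true — a Type I error (false positive).

Type I error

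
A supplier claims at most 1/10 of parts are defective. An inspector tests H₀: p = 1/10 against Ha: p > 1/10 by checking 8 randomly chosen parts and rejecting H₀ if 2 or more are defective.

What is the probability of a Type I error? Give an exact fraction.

The significance level is the probability, assuming p = 1/10, of seeing 2 or more defectives in 8 draws.
Computing the lower-tail complement: 1 − 81310473/100000000 = 18689527/100000000.

18689527/100000000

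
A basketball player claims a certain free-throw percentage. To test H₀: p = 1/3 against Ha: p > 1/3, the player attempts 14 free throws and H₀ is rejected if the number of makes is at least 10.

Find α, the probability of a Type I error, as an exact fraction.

19321/4782969

Under H₀, S ~ Binomial(14, 1/3), and α = P(S ≥ 10).
P(S ≥ 10) = Σ_{j=10}^{14} C(14,j)·(1/3)^j·(2/3)^{14-j} = 19321/4782969.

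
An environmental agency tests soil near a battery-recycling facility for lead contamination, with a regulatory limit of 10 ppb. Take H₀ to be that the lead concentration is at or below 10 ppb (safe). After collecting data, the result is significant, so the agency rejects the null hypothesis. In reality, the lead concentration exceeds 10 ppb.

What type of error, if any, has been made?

The test rejected a false H₀ — the decision matches the true state.

No error (correct decision).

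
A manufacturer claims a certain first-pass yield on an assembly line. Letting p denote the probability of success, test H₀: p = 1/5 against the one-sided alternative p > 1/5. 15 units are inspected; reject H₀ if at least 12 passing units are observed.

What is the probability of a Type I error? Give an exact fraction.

Under H₀, S ~ Binomial(15, 1/5), and α = P(S ≥ 12).
Adding the binomial terms for j = 12 through 15 with p = 1/5 yields 30861/30517578125.

30861/30517578125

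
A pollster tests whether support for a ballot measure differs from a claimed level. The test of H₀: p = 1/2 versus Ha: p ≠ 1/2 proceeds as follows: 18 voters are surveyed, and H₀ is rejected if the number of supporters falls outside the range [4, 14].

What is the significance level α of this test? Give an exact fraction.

247/32768

α = P(X ≤ 3 or X ≥ 15 | p = 1/2), X ~ Binomial(18, 1/2).
Each tail has probability (1 + 18 + 153 + 816)/262144; doubling gives α = 1976/262144 = 247/32768.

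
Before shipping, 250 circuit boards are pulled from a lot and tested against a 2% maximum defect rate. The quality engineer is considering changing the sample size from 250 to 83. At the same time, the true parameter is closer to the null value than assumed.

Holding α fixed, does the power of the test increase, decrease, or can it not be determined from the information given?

It decreases.

Reducing n widens both sampling distributions, so the test has less ability to distinguish Ha from H₀. When the true parameter is near the null value, the test has a harder time distinguishing Ha from H₀. Both changes push β in the same direction.
Since power = 1 − β and β increases, power decreases.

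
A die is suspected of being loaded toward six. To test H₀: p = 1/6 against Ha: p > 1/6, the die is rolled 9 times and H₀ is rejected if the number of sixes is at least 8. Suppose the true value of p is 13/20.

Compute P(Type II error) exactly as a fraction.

Under the alternative p = 13/20, X ~ Binomial(9, 13/20); β is the probability the test does not reject, P(X < 8).
Equivalently, β = 1 − P(X ≥ 8) = 112501116301/128000000000.

112501116301/128000000000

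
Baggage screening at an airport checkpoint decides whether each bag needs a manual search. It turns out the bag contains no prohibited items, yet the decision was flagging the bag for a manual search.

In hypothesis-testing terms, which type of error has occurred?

Type I error

The null hypothesis here is that the bag contains no prohibited items.
'Flagging the bag for a manual search' corresponds to rejecting H₀.
H₀ was rejected but H₀ is true — a Type I error (false positive).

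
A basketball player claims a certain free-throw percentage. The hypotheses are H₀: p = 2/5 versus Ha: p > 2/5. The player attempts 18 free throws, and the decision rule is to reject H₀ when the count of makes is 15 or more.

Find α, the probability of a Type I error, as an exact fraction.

163905536/762939453125

Under H₀, K ~ Binomial(18, 2/5), and α = P(K ≥ 15).
Adding the binomial terms for j = 15 through 18 with p = 2/5 yields 163905536/762939453125.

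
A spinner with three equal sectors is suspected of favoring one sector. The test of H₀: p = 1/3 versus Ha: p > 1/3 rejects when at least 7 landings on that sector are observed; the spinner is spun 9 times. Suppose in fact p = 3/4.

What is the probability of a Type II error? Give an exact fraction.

Under the alternative p = 3/4, S ~ Binomial(9, 3/4); β is the probability the test does not reject, P(S < 7).
Summing C(9,j)·(3/4)^j·(1/4)^{9-j} for j = 0..6 gives 13085/32768.

13085/32768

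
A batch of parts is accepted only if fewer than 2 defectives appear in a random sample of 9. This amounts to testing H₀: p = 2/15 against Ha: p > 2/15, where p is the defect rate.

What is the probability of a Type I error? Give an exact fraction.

13155707024/38443359375

The significance level is the probability, assuming p = 2/15, of seeing 2 or more defectives in 9 draws.
Via the complement, α = 1 − Σ_{j=0}^{1} C(9,j)(2/15)^j(13/15)^{9-j} = 13155707024/38443359375.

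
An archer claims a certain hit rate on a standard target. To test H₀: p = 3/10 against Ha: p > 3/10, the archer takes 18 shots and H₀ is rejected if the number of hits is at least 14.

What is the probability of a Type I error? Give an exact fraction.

α = P(reject H₀ | H₀ true) = P(S ≥ 14 | p = 3/10), with S ~ Binomial(18, 3/10).
P(S ≥ 14) = Σ_{j=14}^{18} C(18,j)·(3/10)^j·(7/10)^{18-j} = 493702843149/12500000000000000.

493702843149/12500000000000000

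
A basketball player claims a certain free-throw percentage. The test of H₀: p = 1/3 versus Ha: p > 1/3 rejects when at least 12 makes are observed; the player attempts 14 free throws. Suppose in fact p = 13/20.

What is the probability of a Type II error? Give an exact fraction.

β = P(fail to reject H₀ | Ha true) = P(Y ≤ 11 | p = 13/20), Y ~ Binomial(14, 13/20).
Equivalently, β = 1 − P(Y ≥ 12) = 750447350803558569/819200000000000000.

750447350803558569/819200000000000000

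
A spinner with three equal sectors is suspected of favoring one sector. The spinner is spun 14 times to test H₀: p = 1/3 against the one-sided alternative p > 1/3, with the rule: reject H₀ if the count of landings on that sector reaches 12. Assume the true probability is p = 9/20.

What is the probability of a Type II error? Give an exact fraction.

817437922121895041/819200000000000000

A Type II error is failing to reject when Ha holds: with p = 9/20, β = P(S ≤ 11).
Adding the binomial probabilities P(S=0)+…+P(S=11) at p = 9/20 gives 817437922121895041/819200000000000000.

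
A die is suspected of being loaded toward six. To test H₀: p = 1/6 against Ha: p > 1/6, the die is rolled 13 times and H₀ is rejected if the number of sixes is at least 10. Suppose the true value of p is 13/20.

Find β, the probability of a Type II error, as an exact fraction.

β = P(fail to reject H₀ | Ha true) = P(K ≤ 9 | p = 13/20), K ~ Binomial(13, 13/20).
Equivalently, β = 1 − P(K ≥ 10) = 739046497348117/1024000000000000.

739046497348117/1024000000000000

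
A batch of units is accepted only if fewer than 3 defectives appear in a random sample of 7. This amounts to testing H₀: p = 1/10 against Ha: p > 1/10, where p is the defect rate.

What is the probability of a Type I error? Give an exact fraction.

51383/2000000

α = P(reject H₀ | H₀ true) = P(X ≥ 3 | p = 1/10), X ~ Binomial(7, 1/10).
Via the complement, α = 1 − Σ_{j=0}^{2} C(7,j)(1/10)^j(9/10)^{7-j} = 51383/2000000.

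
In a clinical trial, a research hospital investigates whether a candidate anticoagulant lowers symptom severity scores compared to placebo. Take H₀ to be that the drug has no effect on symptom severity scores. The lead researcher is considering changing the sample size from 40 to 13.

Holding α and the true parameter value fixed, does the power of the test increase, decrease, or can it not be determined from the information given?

It decreases.

With less data the test statistic is noisier; under Ha, more outcomes land inside the acceptance region.
Since power = 1 − β and β increases, power decreases.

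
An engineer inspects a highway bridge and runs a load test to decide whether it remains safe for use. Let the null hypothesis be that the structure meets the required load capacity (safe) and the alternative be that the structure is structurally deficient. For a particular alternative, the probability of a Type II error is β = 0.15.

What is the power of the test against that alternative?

0.85

Power = 1 − β = 1 − 0.15 = 0.85.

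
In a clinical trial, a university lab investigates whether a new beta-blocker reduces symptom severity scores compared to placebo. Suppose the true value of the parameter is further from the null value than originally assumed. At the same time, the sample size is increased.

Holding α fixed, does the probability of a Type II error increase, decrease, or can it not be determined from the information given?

A bigger departure from H₀ is easier for the test to detect, so it fails to reject less often. More data shrinks sampling variability; the test statistic under Ha concentrates further from the null value, making rejection more likely. Both changes push β in the same direction.

It decreases.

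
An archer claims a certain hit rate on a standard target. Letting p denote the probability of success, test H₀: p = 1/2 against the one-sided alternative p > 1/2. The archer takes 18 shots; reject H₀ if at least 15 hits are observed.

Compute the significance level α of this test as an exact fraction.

247/65536

The Type I error probability is α = P(K ≥ 15) computed under H₀, where K ~ Binomial(18, 1/2).
That's C(18,15) + C(18,16) + C(18,17) + C(18,18) over 2^18, i.e. (816 + 153 + 18 + 1)/262144 = 988/262144 = 247/65536.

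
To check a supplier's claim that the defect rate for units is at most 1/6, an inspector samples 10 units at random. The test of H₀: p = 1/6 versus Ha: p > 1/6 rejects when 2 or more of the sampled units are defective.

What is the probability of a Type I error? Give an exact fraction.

α = P(reject H₀ | H₀ true) = P(Y ≥ 2 | p = 1/6), Y ~ Binomial(10, 1/6).
Computing the lower-tail complement: 1 − 9765625/20155392 = 10389767/20155392.

10389767/20155392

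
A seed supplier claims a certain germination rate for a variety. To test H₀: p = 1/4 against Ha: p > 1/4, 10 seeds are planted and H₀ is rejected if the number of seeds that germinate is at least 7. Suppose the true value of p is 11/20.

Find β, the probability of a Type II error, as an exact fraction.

1878942860721/2560000000000

Under the alternative p = 11/20, S ~ Binomial(10, 11/20); β is the probability the test does not reject, P(S < 7).
Equivalently, β = 1 − P(S ≥ 7) = 1878942860721/2560000000000.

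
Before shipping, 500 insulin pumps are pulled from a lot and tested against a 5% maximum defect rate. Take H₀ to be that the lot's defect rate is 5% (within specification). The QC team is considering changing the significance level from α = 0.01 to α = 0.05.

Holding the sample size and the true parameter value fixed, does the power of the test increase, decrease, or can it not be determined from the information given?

Relaxing α lowers the evidence threshold; under Ha, outcomes that previously fell short now trigger rejection.
Since power = 1 − β and β decreases, power increases.

It increases.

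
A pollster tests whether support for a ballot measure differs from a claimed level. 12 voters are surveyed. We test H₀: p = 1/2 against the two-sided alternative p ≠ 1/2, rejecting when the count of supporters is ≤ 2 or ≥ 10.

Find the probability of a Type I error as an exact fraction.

79/2048

The significance level is the null-hypothesis probability of the rejection region {≤2} ∪ {≥10}.
Each tail has probability (1 + 12 + 66)/4096; doubling gives α = 158/4096 = 79/2048.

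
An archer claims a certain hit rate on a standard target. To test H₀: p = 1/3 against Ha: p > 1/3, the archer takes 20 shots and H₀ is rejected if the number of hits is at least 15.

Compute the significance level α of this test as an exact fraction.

α = P(reject H₀ | H₀ true) = P(S ≥ 15 | p = 1/3), with S ~ Binomial(20, 1/3).
Adding the binomial terms for j = 15 through 20 with p = 1/3 yields 64841/387420489.

64841/387420489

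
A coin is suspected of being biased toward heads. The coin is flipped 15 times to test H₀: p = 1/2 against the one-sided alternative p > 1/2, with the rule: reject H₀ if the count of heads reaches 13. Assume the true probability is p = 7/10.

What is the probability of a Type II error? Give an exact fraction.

873172285377237/1000000000000000

β = P(fail to reject H₀ | Ha true) = P(Y ≤ 12 | p = 7/10), Y ~ Binomial(15, 7/10).
Equivalently, β = 1 − P(Y ≥ 13) = 873172285377237/1000000000000000.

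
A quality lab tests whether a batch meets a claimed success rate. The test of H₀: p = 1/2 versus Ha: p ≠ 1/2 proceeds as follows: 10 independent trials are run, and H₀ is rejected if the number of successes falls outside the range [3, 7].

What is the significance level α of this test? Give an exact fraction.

7/64

α = P(K ≤ 2 or K ≥ 8 | p = 1/2), K ~ Binomial(10, 1/2).
Each tail has probability (1 + 10 + 45)/1024; doubling gives α = 112/1024 = 7/64.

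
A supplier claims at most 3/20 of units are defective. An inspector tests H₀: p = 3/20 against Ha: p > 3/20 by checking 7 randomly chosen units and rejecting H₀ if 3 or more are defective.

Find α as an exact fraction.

α = P(reject H₀ | H₀ true) = P(X ≥ 3 | p = 3/20), X ~ Binomial(7, 3/20).
α = 1 − P(X ≤ 2) = 1 − 237116119/256000000 = 18883881/256000000.

18883881/256000000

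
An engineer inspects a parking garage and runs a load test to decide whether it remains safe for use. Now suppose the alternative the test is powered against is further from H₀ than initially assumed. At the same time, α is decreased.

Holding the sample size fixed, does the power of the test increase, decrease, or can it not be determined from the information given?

Cannot be determined from the information given.

The first change alone would make β decrease; the second alone would make β increase. Which effect dominates depends on the magnitudes, which are not given.
Since power = 1 − β, the effect on power is likewise indeterminate.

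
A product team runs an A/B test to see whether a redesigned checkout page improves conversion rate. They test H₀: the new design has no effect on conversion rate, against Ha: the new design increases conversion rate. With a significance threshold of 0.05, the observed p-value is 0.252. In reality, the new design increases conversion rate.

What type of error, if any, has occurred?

Since p = 0.252 ≥ α = 0.05, H₀ is not rejected.
H₀ is false (actually the new design increases conversion rate).
Failing to reject a false H₀ is a Type II error.

Type II error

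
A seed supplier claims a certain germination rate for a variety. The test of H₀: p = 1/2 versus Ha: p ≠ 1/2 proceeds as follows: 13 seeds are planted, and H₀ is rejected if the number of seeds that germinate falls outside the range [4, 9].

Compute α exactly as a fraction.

189/2048

Under H₀, S ~ Binomial(13, 1/2); α is the probability of landing in either tail, P(S ≤ 3) + P(S ≥ 10).
Each tail has probability (1 + 13 + 78 + 286)/8192; doubling gives α = 756/8192 = 189/2048.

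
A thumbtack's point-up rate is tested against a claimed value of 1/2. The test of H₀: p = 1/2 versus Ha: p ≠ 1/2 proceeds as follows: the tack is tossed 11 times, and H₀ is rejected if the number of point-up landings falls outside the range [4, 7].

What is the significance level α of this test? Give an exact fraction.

29/128

The significance level is the null-hypothesis probability of the rejection region {≤3} ∪ {≥8}.
By symmetry, α = 2·P(X ≤ 3) = 2·(1 + 11 + 55 + 165)/2048 = 464/2048 = 29/128.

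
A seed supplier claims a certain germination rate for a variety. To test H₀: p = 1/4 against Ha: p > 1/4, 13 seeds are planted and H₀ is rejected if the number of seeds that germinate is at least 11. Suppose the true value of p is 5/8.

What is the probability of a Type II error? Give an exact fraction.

252368141319/274877906944

β = P(fail to reject H₀ | Ha true) = P(K ≤ 10 | p = 5/8), K ~ Binomial(13, 5/8).
Adding the binomial probabilities P(K=0)+…+P(K=10) at p = 5/8 gives 252368141319/274877906944.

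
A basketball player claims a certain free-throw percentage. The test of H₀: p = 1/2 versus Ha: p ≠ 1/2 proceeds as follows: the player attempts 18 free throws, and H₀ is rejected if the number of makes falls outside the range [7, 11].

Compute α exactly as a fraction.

The significance level is the null-hypothesis probability of the rejection region {≤6} ∪ {≥12}.
By symmetry, α = 2·P(S ≤ 6) = 2·(1 + 18 + 153 + 816 + 3060 + 8568 + 18564)/262144 = 62360/262144 = 7795/32768.

7795/32768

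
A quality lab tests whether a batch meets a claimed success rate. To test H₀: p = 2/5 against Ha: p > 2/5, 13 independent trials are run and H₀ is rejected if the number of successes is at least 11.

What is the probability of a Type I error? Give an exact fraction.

1605632/1220703125

Under H₀, Y ~ Binomial(13, 2/5), and α = P(Y ≥ 11).
P(Y ≥ 11) = Σ_{j=11}^{13} C(13,j)·(2/5)^j·(3/5)^{13-j} = 1605632/1220703125.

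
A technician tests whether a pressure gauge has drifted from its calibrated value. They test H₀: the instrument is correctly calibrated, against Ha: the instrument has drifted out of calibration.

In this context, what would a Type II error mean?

A Type II error is failing to reject H₀ when H₀ is false.
Here that means leaving the instrument in service when actually the instrument has drifted out of calibration.

A Type II error would mean concluding that the instrument is correctly calibrated (or at least failing to establish that the instrument has drifted out of calibration) when in fact the instrument has drifted out of calibration.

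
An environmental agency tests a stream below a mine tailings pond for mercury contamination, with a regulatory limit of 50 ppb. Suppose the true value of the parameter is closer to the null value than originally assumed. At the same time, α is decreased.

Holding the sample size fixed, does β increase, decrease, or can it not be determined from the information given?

It increases.

A smaller departure from H₀ means the test statistic under Ha is distributed closer to where it would be under H₀; rejection becomes less likely. Tightening α shrinks the rejection region. When Ha holds, fewer sample outcomes clear the stricter threshold, so more fall in the acceptance region. Both changes push β in the same direction.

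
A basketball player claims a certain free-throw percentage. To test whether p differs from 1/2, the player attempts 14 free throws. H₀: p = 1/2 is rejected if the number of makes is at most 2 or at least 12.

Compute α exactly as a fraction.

53/4096

α = P(X ≤ 2 or X ≥ 12 | p = 1/2), X ~ Binomial(14, 1/2).
The two tails are symmetric, so α = 2·(1 + 14 + 91)/2^14 = 212/16384 = 53/4096.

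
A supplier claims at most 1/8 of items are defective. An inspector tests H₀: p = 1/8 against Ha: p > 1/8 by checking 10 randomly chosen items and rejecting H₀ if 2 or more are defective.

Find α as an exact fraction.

387730505/1073741824

Under H₀, X ~ Binomial(10, 1/8); the Type I error rate is P(X ≥ 2).
α = 1 − P(X ≤ 1) = 1 − 686011319/1073741824 = 387730505/1073741824.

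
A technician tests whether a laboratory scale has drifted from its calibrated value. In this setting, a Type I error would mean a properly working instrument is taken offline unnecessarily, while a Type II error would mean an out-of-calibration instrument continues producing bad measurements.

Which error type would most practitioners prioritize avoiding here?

The Type II consequence (an out-of-calibration instrument continues producing bad measurements) is more severe than the Type I consequence (a properly working instrument is taken offline unnecessarily).

Type II error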